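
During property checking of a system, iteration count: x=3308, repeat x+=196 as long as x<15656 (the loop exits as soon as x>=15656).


Step 1: x goes from 3308 toward 15656 by 196; the body runs while x<15656, so iterations = ceil((bound-start)/step)
Step 2: Distance=12348
Step 3: ceil(12348/196)=63

63


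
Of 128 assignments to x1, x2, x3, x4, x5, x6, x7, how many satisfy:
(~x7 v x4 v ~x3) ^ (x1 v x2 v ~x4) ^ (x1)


CNF with 3 clauses over 7 vars (128 assignments).
An assignment satisfies CNF iff every clause has >=1 true literal.
Check each row (bits = x1,x2,x3,x4,x5,x6,x7; clause T/F shown):
  row 0 [0000000]: clauses=TTF -> 0
  row 1 [0000001]: clauses=TTF -> 0
  row 2 [0000010]: clauses=TTF -> 0
  row 3 [0000011]: clauses=TTF -> 0
  row 4 [0000100]: clauses=TTF -> 0
  (every remaining row is evaluated the same way; all 128 results are listed next)
Full result column, 8 rows per line (x1,x2,x3,x4 fixed per line; x5,x6,x7 runs 000..111 left to right):
  rows 0-7 [x1,x2,x3,x4=0000]: 00000000  (ones: 0)
  rows 8-15 [x1,x2,x3,x4=0001]: 00000000  (ones: 0)
  rows 16-23 [x1,x2,x3,x4=0010]: 00000000  (ones: 0)
  rows 24-31 [x1,x2,x3,x4=0011]: 00000000  (ones: 0)
  rows 32-39 [x1,x2,x3,x4=0100]: 00000000  (ones: 0)
  rows 40-47 [x1,x2,x3,x4=0101]: 00000000  (ones: 0)
  rows 48-55 [x1,x2,x3,x4=0110]: 00000000  (ones: 0)
  rows 56-63 [x1,x2,x3,x4=0111]: 00000000  (ones: 0)
  rows 64-71 [x1,x2,x3,x4=1000]: 11111111  (ones: 8)
  rows 72-79 [x1,x2,x3,x4=1001]: 11111111  (ones: 8)
  rows 80-87 [x1,x2,x3,x4=1010]: 10101010  (ones: 4)
  rows 88-95 [x1,x2,x3,x4=1011]: 11111111  (ones: 8)
  rows 96-103 [x1,x2,x3,x4=1100]: 11111111  (ones: 8)
  rows 104-111 [x1,x2,x3,x4=1101]: 11111111  (ones: 8)
  rows 112-119 [x1,x2,x3,x4=1110]: 10101010  (ones: 4)
  rows 120-127 [x1,x2,x3,x4=1111]: 11111111  (ones: 8)
Satisfying assignments = 0+0+0+0+0+0+0+0+8+8+4+8+8+8+4+8 = 56

56


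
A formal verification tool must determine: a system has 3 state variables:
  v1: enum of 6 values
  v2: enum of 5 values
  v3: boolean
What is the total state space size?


State space = product of domain sizes of all variables.
Domain sizes:
  v1 (enum of 6 values): 6
  v2 (enum of 5 values): 5
  v3 (boolean): 2
Product = 6 * 5 * 2 = 60

60


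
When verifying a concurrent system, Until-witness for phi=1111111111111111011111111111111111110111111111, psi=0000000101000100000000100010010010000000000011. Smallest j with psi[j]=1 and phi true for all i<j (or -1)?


(phi U psi) at 0: need smallest j with psi[j]=1 and phi[i]=1 for all i in [0,j).
Scan from step 0:
  step 0: phi=1, psi=0 -> continue
  step 1: phi=1, psi=0 -> continue
  step 2: phi=1, psi=0 -> continue
  step 3: phi=1, psi=0 -> continue
  step 7: psi=1 and phi held for [0,7) -> witness found
Witness step = 7

7


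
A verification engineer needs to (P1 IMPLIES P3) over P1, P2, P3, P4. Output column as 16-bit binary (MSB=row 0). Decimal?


Formula: (P1 IMPLIES P3) over P1, P2, P3, P4 (16 rows)
Evaluate each row (bits = P1,P2,P3,P4, MSB first):
  row 0 [0000]: (0 IMPLIES 0) -> 1
  row 1 [0001]: (0 IMPLIES 0) -> 1
  row 2 [0010]: (0 IMPLIES 1) -> 1
  row 3 [0011]: (0 IMPLIES 1) -> 1
  row 4 [0100]: (0 IMPLIES 0) -> 1
  row 5 [0101]: (0 IMPLIES 0) -> 1
  row 6 [0110]: (0 IMPLIES 1) -> 1
  row 7 [0111]: (0 IMPLIES 1) -> 1
  row 8 [1000]: (1 IMPLIES 0) -> 0
  row 9 [1001]: (1 IMPLIES 0) -> 0
  row 10 [1010]: (1 IMPLIES 1) -> 1
  row 11 [1011]: (1 IMPLIES 1) -> 1
  row 12 [1100]: (1 IMPLIES 0) -> 0
  row 13 [1101]: (1 IMPLIES 0) -> 0
  row 14 [1110]: (1 IMPLIES 1) -> 1
  row 15 [1111]: (1 IMPLIES 1) -> 1
Full result column, 4 rows per line (P1,P2 fixed per line; P3,P4 runs 00..11 left to right):
  rows 0-3 [P1,P2=00]: 1111  = hex F
  rows 4-7 [P1,P2=01]: 1111  = hex F
  rows 8-11 [P1,P2=10]: 0011  = hex 3
  rows 12-15 [P1,P2=11]: 0011  = hex 3
Output column (row 0 .. row 15) = 1111111100110011
Output column grouped in 4s = 1111 1111 0011 0011 = 0xFF33
Convert to decimal digit by digit (value = value*16 + digit):
  F -> 15
  15*16 + 15 (F) = 255
  255*16 + 3 = 4083
  4083*16 + 3 = 65331
Decimal = 65331

65331


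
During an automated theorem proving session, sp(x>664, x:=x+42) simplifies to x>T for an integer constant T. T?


Formula: sp(P, x:=E) = exists old_x. (x = E[old_x/x]) AND P[old_x/x] (old_x is the value of x before the assignment; eliminate old_x by solving x = E[old_x/x] for old_x)
Step 1: Precondition P: x>664, i.e. old_x > 664
Step 2: Assignment gives x = old_x + 42, so old_x = x - 42
Step 3: Substitute into P: x - 42 > 664
Step 4: Simplify: x > 664+42 = 706

706


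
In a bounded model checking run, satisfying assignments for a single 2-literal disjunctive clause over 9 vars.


Step 1: Total=2^9=512
Step 2: Unsat when all 2 false: 2^7=128
Step 3: Sat=512-128=384

384


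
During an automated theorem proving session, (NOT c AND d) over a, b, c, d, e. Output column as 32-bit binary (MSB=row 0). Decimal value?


Formula: (NOT c AND d) over a, b, c, d, e (32 rows)
Evaluate each row (bits = a,b,c,d,e, MSB first):
  row 0 [00000]: (NOT 0 AND 0) -> 0
  row 1 [00001]: (NOT 0 AND 0) -> 0
  row 2 [00010]: (NOT 0 AND 1) -> 1
  row 3 [00011]: (NOT 0 AND 1) -> 1
  row 4 [00100]: (NOT 1 AND 0) -> 0
  row 5 [00101]: (NOT 1 AND 0) -> 0
  row 6 [00110]: (NOT 1 AND 1) -> 0
  row 7 [00111]: (NOT 1 AND 1) -> 0
  row 8 [01000]: (NOT 0 AND 0) -> 0
  row 9 [01001]: (NOT 0 AND 0) -> 0
  row 10 [01010]: (NOT 0 AND 1) -> 1
  row 11 [01011]: (NOT 0 AND 1) -> 1
  row 12 [01100]: (NOT 1 AND 0) -> 0
  row 13 [01101]: (NOT 1 AND 0) -> 0
  row 14 [01110]: (NOT 1 AND 1) -> 0
  row 15 [01111]: (NOT 1 AND 1) -> 0
  row 16 [10000]: (NOT 0 AND 0) -> 0
  row 17 [10001]: (NOT 0 AND 0) -> 0
  row 18 [10010]: (NOT 0 AND 1) -> 1
  row 19 [10011]: (NOT 0 AND 1) -> 1
  row 20 [10100]: (NOT 1 AND 0) -> 0
  row 21 [10101]: (NOT 1 AND 0) -> 0
  row 22 [10110]: (NOT 1 AND 1) -> 0
  row 23 [10111]: (NOT 1 AND 1) -> 0
  row 24 [11000]: (NOT 0 AND 0) -> 0
  row 25 [11001]: (NOT 0 AND 0) -> 0
  row 26 [11010]: (NOT 0 AND 1) -> 1
  row 27 [11011]: (NOT 0 AND 1) -> 1
  row 28 [11100]: (NOT 1 AND 0) -> 0
  row 29 [11101]: (NOT 1 AND 0) -> 0
  row 30 [11110]: (NOT 1 AND 1) -> 0
  row 31 [11111]: (NOT 1 AND 1) -> 0
Full result column, 4 rows per line (a,b,c fixed per line; d,e runs 00..11 left to right):
  rows 0-3 [a,b,c=000]: 0011  = hex 3
  rows 4-7 [a,b,c=001]: 0000  = hex 0
  rows 8-11 [a,b,c=010]: 0011  = hex 3
  rows 12-15 [a,b,c=011]: 0000  = hex 0
  rows 16-19 [a,b,c=100]: 0011  = hex 3
  rows 20-23 [a,b,c=101]: 0000  = hex 0
  rows 24-27 [a,b,c=110]: 0011  = hex 3
  rows 28-31 [a,b,c=111]: 0000  = hex 0
Output column (row 0 .. row 31) = 00110000001100000011000000110000
Output column grouped in 4s = 0011 0000 0011 0000 0011 0000 0011 0000 = 0x30303030
Convert to decimal digit by digit (value = value*16 + digit):
  3 -> 3
  3*16 + 0 = 48
  48*16 + 3 = 771
  771*16 + 0 = 12336
  12336*16 + 3 = 197379
  197379*16 + 0 = 3158064
  3158064*16 + 3 = 50529027
  50529027*16 + 0 = 808464432
Decimal = 808464432

808464432


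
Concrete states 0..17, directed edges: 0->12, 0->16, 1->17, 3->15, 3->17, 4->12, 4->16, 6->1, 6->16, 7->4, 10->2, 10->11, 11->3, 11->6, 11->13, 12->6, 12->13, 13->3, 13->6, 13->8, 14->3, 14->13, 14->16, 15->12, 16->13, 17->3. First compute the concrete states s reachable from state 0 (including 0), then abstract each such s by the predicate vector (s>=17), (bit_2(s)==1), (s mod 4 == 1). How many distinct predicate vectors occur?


BFS from 0:
Concrete reachable: {0, 1, 3, 6, 8, 12, 13, 15, 16, 17}
Abstract via predicates (s>=17), (bit_2(s)==1), (s mod 4 == 1):
  (0,0,0) <- {0, 3, 8, 16}
  (0,0,1) <- {1}
  (0,1,0) <- {6, 12, 15}
  (0,1,1) <- {13}
  (1,0,1) <- {17}
Distinct abstract states = 5

5


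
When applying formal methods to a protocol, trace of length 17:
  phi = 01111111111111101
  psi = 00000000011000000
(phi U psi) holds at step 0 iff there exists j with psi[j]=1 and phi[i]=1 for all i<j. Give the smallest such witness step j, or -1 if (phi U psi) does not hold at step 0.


(phi U psi) at 0: need smallest j with psi[j]=1 and phi[i]=1 for all i in [0,j).
Scan from step 0:
  step 0: phi=0 -> phi-prefix broken from here
  step 9: psi=1 but phi already failed -> not a witness
  step 10: psi=1 but phi already failed -> not a witness
  end of trace: no witness -> -1
Witness step = -1

-1


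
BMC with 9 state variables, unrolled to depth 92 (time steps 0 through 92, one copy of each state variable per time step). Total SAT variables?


BMC unrolls to depth k, creating one copy of each state var for steps 0..k.
Step count = 92 + 1 = 93 (steps 0 through 92)
Vars per step = 9
Total = 9 * 93 = 837

837


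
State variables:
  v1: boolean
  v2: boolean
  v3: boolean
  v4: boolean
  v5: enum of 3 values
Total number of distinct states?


State space = product of domain sizes of all variables.
Domain sizes:
  v1 (boolean): 2
  v2 (boolean): 2
  v3 (boolean): 2
  v4 (boolean): 2
  v5 (enum of 3 values): 3
Product = 2 * 2 * 2 * 2 * 3 = 48

48


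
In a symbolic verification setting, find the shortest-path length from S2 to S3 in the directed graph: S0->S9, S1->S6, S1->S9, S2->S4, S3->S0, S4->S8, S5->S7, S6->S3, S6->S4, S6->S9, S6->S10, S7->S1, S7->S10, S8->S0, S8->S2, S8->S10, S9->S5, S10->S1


BFS layer-by-layer from S2:
  dist 0: {S2}
  dist 1: {S4}
  dist 2: {S8}
  dist 3: {S0, S10}
  dist 4: {S1, S9}
  dist 5: {S5, S6}
  dist 6: {S3, S7}
  -> S3 reached at distance 6
Shortest path length = 6

6


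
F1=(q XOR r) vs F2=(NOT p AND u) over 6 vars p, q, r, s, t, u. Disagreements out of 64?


F1 = (q XOR r)
F2 = (NOT p AND u)
Evaluate both on each of 64 rows (bits = p,q,r,s,t,u):
  row 0 [000000]: F1=0 F2=0 -> 0
  row 1 [000001]: F1=0 F2=1 (differ) -> 1
  row 2 [000010]: F1=0 F2=0 -> 0
  row 3 [000011]: F1=0 F2=1 (differ) -> 1
  row 4 [000100]: F1=0 F2=0 -> 0
  (every remaining row is evaluated the same way; all 64 results are listed next)
Full result column, 8 rows per line (p,q,r fixed per line; s,t,u runs 000..111 left to right):
  rows 0-7 [p,q,r=000]: 01010101  (ones: 4)
  rows 8-15 [p,q,r=001]: 10101010  (ones: 4)
  rows 16-23 [p,q,r=010]: 10101010  (ones: 4)
  rows 24-31 [p,q,r=011]: 01010101  (ones: 4)
  rows 32-39 [p,q,r=100]: 00000000  (ones: 0)
  rows 40-47 [p,q,r=101]: 11111111  (ones: 8)
  rows 48-55 [p,q,r=110]: 11111111  (ones: 8)
  rows 56-63 [p,q,r=111]: 00000000  (ones: 0)
Disagreements = 4+4+4+4+0+8+8+0 = 32

32


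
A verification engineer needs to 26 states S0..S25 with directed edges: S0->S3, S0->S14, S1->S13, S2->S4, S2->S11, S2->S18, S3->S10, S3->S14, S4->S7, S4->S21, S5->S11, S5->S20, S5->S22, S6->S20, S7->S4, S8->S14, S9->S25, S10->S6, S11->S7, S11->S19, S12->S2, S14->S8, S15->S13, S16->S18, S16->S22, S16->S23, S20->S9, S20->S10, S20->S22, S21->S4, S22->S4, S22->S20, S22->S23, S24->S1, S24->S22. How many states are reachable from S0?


BFS from S0:
  layer 0: {S0}
  layer 1: {S3, S14}
  layer 2: {S8, S10}
  layer 3: {S6}
  layer 4: {S20}
  layer 5: {S9, S22}
  layer 6: {S4, S23, S25}
  layer 7: {S7, S21}
Reachable set: {S0, S3, S4, S6, S7, S8, S9, S10, S14, S20, S21, S22, S23, S25}
Count = 14

14


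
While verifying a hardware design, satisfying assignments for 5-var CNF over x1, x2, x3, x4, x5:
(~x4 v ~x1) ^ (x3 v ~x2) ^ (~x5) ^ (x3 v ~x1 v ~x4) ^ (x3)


CNF with 5 clauses over 5 vars (32 assignments).
An assignment satisfies CNF iff every clause has >=1 true literal.
Check each row (bits = x1,x2,x3,x4,x5; clause T/F shown):
  row 0 [00000]: clauses=TTTTF -> 0
  row 1 [00001]: clauses=TTFTF -> 0
  row 2 [00010]: clauses=TTTTF -> 0
  row 3 [00011]: clauses=TTFTF -> 0
  row 4 [00100]: clauses=TTTTT -> 1
  row 5 [00101]: clauses=TTFTT -> 0
  row 6 [00110]: clauses=TTTTT -> 1
  row 7 [00111]: clauses=TTFTT -> 0
  row 8 [01000]: clauses=TFTTF -> 0
  row 9 [01001]: clauses=TFFTF -> 0
  row 10 [01010]: clauses=TFTTF -> 0
  row 11 [01011]: clauses=TFFTF -> 0
  row 12 [01100]: clauses=TTTTT -> 1
  row 13 [01101]: clauses=TTFTT -> 0
  row 14 [01110]: clauses=TTTTT -> 1
  row 15 [01111]: clauses=TTFTT -> 0
  row 16 [10000]: clauses=TTTTF -> 0
  row 17 [10001]: clauses=TTFTF -> 0
  row 18 [10010]: clauses=FTTFF -> 0
  row 19 [10011]: clauses=FTFFF -> 0
  row 20 [10100]: clauses=TTTTT -> 1
  row 21 [10101]: clauses=TTFTT -> 0
  row 22 [10110]: clauses=FTTTT -> 0
  row 23 [10111]: clauses=FTFTT -> 0
  row 24 [11000]: clauses=TFTTF -> 0
  row 25 [11001]: clauses=TFFTF -> 0
  row 26 [11010]: clauses=FFTFF -> 0
  row 27 [11011]: clauses=FFFFF -> 0
  row 28 [11100]: clauses=TTTTT -> 1
  row 29 [11101]: clauses=TTFTT -> 0
  row 30 [11110]: clauses=FTTTT -> 0
  row 31 [11111]: clauses=FTFTT -> 0
Full result column, 8 rows per line (x1,x2 fixed per line; x3,x4,x5 runs 000..111 left to right):
  rows 0-7 [x1,x2=00]: 00001010  (ones: 2)
  rows 8-15 [x1,x2=01]: 00001010  (ones: 2)
  rows 16-23 [x1,x2=10]: 00001000  (ones: 1)
  rows 24-31 [x1,x2=11]: 00001000  (ones: 1)
Satisfying assignments = 2+2+1+1 = 6

6


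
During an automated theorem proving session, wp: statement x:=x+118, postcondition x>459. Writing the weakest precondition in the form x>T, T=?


Formula: wp(x:=E, P) = P[E/x] (substitute E for x in postcondition)
Step 1: Postcondition: x>459
Step 2: Substitute x+118 for x: x+118>459
Step 3: Solve for x: x > 459-118 = 341

341


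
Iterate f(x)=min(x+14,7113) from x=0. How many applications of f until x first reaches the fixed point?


Step 1: x=0, cap=7113, increment=14
Step 2: x grows by 14 each step until capped at 7113; fixed point is x=7113
Step 3: iterations = ceil(7113/14) = 509

509


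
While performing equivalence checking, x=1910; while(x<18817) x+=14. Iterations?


Step 1: x goes from 1910 toward 18817 by 14; the body runs while x<18817, so iterations = ceil((bound-start)/step)
Step 2: Distance=16907
Step 3: ceil(16907/14)=1208

1208


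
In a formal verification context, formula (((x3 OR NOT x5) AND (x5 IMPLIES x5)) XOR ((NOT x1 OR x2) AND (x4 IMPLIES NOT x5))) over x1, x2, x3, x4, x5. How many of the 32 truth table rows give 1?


Formula: (((x3 OR NOT x5) AND (x5 IMPLIES x5)) XOR ((NOT x1 OR x2) AND (x4 IMPLIES NOT x5))) over 5 vars (32 rows)
Evaluate each row (x1, x2, x3, x4, x5 as bits, MSB first):
  row 0 [00000]: (((0 OR NOT 0) AND (0 IMPLIES 0)) XOR ((NOT 0 OR 0) AND (0 IMPLIES NOT 0))) -> 0
  row 1 [00001]: (((0 OR NOT 1) AND (1 IMPLIES 1)) XOR ((NOT 0 OR 0) AND (0 IMPLIES NOT 1))) -> 1
  row 2 [00010]: (((0 OR NOT 0) AND (0 IMPLIES 0)) XOR ((NOT 0 OR 0) AND (1 IMPLIES NOT 0))) -> 0
  row 3 [00011]: (((0 OR NOT 1) AND (1 IMPLIES 1)) XOR ((NOT 0 OR 0) AND (1 IMPLIES NOT 1))) -> 0
  row 4 [00100]: (((1 OR NOT 0) AND (0 IMPLIES 0)) XOR ((NOT 0 OR 0) AND (0 IMPLIES NOT 0))) -> 0
  row 5 [00101]: (((1 OR NOT 1) AND (1 IMPLIES 1)) XOR ((NOT 0 OR 0) AND (0 IMPLIES NOT 1))) -> 0
  row 6 [00110]: (((1 OR NOT 0) AND (0 IMPLIES 0)) XOR ((NOT 0 OR 0) AND (1 IMPLIES NOT 0))) -> 0
  row 7 [00111]: (((1 OR NOT 1) AND (1 IMPLIES 1)) XOR ((NOT 0 OR 0) AND (1 IMPLIES NOT 1))) -> 1
  row 8 [01000]: (((0 OR NOT 0) AND (0 IMPLIES 0)) XOR ((NOT 0 OR 1) AND (0 IMPLIES NOT 0))) -> 0
  row 9 [01001]: (((0 OR NOT 1) AND (1 IMPLIES 1)) XOR ((NOT 0 OR 1) AND (0 IMPLIES NOT 1))) -> 1
  row 10 [01010]: (((0 OR NOT 0) AND (0 IMPLIES 0)) XOR ((NOT 0 OR 1) AND (1 IMPLIES NOT 0))) -> 0
  row 11 [01011]: (((0 OR NOT 1) AND (1 IMPLIES 1)) XOR ((NOT 0 OR 1) AND (1 IMPLIES NOT 1))) -> 0
  row 12 [01100]: (((1 OR NOT 0) AND (0 IMPLIES 0)) XOR ((NOT 0 OR 1) AND (0 IMPLIES NOT 0))) -> 0
  row 13 [01101]: (((1 OR NOT 1) AND (1 IMPLIES 1)) XOR ((NOT 0 OR 1) AND (0 IMPLIES NOT 1))) -> 0
  row 14 [01110]: (((1 OR NOT 0) AND (0 IMPLIES 0)) XOR ((NOT 0 OR 1) AND (1 IMPLIES NOT 0))) -> 0
  row 15 [01111]: (((1 OR NOT 1) AND (1 IMPLIES 1)) XOR ((NOT 0 OR 1) AND (1 IMPLIES NOT 1))) -> 1
  row 16 [10000]: (((0 OR NOT 0) AND (0 IMPLIES 0)) XOR ((NOT 1 OR 0) AND (0 IMPLIES NOT 0))) -> 1
  row 17 [10001]: (((0 OR NOT 1) AND (1 IMPLIES 1)) XOR ((NOT 1 OR 0) AND (0 IMPLIES NOT 1))) -> 0
  row 18 [10010]: (((0 OR NOT 0) AND (0 IMPLIES 0)) XOR ((NOT 1 OR 0) AND (1 IMPLIES NOT 0))) -> 1
  row 19 [10011]: (((0 OR NOT 1) AND (1 IMPLIES 1)) XOR ((NOT 1 OR 0) AND (1 IMPLIES NOT 1))) -> 0
  row 20 [10100]: (((1 OR NOT 0) AND (0 IMPLIES 0)) XOR ((NOT 1 OR 0) AND (0 IMPLIES NOT 0))) -> 1
  row 21 [10101]: (((1 OR NOT 1) AND (1 IMPLIES 1)) XOR ((NOT 1 OR 0) AND (0 IMPLIES NOT 1))) -> 1
  row 22 [10110]: (((1 OR NOT 0) AND (0 IMPLIES 0)) XOR ((NOT 1 OR 0) AND (1 IMPLIES NOT 0))) -> 1
  row 23 [10111]: (((1 OR NOT 1) AND (1 IMPLIES 1)) XOR ((NOT 1 OR 0) AND (1 IMPLIES NOT 1))) -> 1
  row 24 [11000]: (((0 OR NOT 0) AND (0 IMPLIES 0)) XOR ((NOT 1 OR 1) AND (0 IMPLIES NOT 0))) -> 0
  row 25 [11001]: (((0 OR NOT 1) AND (1 IMPLIES 1)) XOR ((NOT 1 OR 1) AND (0 IMPLIES NOT 1))) -> 1
  row 26 [11010]: (((0 OR NOT 0) AND (0 IMPLIES 0)) XOR ((NOT 1 OR 1) AND (1 IMPLIES NOT 0))) -> 0
  row 27 [11011]: (((0 OR NOT 1) AND (1 IMPLIES 1)) XOR ((NOT 1 OR 1) AND (1 IMPLIES NOT 1))) -> 0
  row 28 [11100]: (((1 OR NOT 0) AND (0 IMPLIES 0)) XOR ((NOT 1 OR 1) AND (0 IMPLIES NOT 0))) -> 0
  row 29 [11101]: (((1 OR NOT 1) AND (1 IMPLIES 1)) XOR ((NOT 1 OR 1) AND (0 IMPLIES NOT 1))) -> 0
  row 30 [11110]: (((1 OR NOT 0) AND (0 IMPLIES 0)) XOR ((NOT 1 OR 1) AND (1 IMPLIES NOT 0))) -> 0
  row 31 [11111]: (((1 OR NOT 1) AND (1 IMPLIES 1)) XOR ((NOT 1 OR 1) AND (1 IMPLIES NOT 1))) -> 1
Full result column, 8 rows per line (x1,x2 fixed per line; x3,x4,x5 runs 000..111 left to right):
  rows 0-7 [x1,x2=00]: 01000001  (ones: 2)
  rows 8-15 [x1,x2=01]: 01000001  (ones: 2)
  rows 16-23 [x1,x2=10]: 10101111  (ones: 6)
  rows 24-31 [x1,x2=11]: 01000001  (ones: 2)
Count of 1-rows = 2+2+6+2 = 12

12


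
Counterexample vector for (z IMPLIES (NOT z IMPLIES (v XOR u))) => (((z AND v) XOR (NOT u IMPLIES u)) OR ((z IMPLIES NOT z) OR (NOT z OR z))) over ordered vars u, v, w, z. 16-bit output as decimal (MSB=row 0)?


F1 = (z IMPLIES (NOT z IMPLIES (v XOR u)))
F2 = (((z AND v) XOR (NOT u IMPLIES u)) OR ((z IMPLIES NOT z) OR (NOT z OR z)))
Counterexample to F1=>F2 is where F1=1 and F2=0.
Evaluate each row (bits = u,v,w,z, MSB first):
  row 0 [0000]: F1=1 F2=1 -> F1&~F2 -> 0
  row 1 [0001]: F1=1 F2=1 -> F1&~F2 -> 0
  row 2 [0010]: F1=1 F2=1 -> F1&~F2 -> 0
  row 3 [0011]: F1=1 F2=1 -> F1&~F2 -> 0
  row 4 [0100]: F1=1 F2=1 -> F1&~F2 -> 0
  row 5 [0101]: F1=1 F2=1 -> F1&~F2 -> 0
  row 6 [0110]: F1=1 F2=1 -> F1&~F2 -> 0
  row 7 [0111]: F1=1 F2=1 -> F1&~F2 -> 0
  row 8 [1000]: F1=1 F2=1 -> F1&~F2 -> 0
  row 9 [1001]: F1=1 F2=1 -> F1&~F2 -> 0
  row 10 [1010]: F1=1 F2=1 -> F1&~F2 -> 0
  row 11 [1011]: F1=1 F2=1 -> F1&~F2 -> 0
  row 12 [1100]: F1=1 F2=1 -> F1&~F2 -> 0
  row 13 [1101]: F1=1 F2=1 -> F1&~F2 -> 0
  row 14 [1110]: F1=1 F2=1 -> F1&~F2 -> 0
  row 15 [1111]: F1=1 F2=1 -> F1&~F2 -> 0
Full result column, 4 rows per line (u,v fixed per line; w,z runs 00..11 left to right):
  rows 0-3 [u,v=00]: 0000  = hex 0
  rows 4-7 [u,v=01]: 0000  = hex 0
  rows 8-11 [u,v=10]: 0000  = hex 0
  rows 12-15 [u,v=11]: 0000  = hex 0
Counterexample vector (row 0 .. row 15) = 0000000000000000
Output column grouped in 4s = 0000 0000 0000 0000 = 0x0000
Convert to decimal digit by digit (value = value*16 + digit):
  0 -> 0
  0*16 + 0 = 0
  0*16 + 0 = 0
  0*16 + 0 = 0
Decimal = 0

0


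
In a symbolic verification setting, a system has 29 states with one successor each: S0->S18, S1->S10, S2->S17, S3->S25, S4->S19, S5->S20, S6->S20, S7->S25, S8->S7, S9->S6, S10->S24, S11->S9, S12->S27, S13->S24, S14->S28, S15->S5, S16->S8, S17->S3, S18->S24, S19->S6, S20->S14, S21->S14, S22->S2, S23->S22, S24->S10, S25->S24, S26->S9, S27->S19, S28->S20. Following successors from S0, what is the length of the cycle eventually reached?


Trace from S0 until a state repeats:
  S0 -> S18 -> S24 -> S10 -> S24
S24 first seen at step 2, revisited at step 4.
Cycle length = 4 - 2 = 2

2


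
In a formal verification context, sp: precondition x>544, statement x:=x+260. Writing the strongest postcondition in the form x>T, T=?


Formula: sp(P, x:=E) = exists old_x. (x = E[old_x/x]) AND P[old_x/x] (old_x is the value of x before the assignment; eliminate old_x by solving x = E[old_x/x] for old_x)
Step 1: Precondition P: x>544, i.e. old_x > 544
Step 2: Assignment gives x = old_x + 260, so old_x = x - 260
Step 3: Substitute into P: x - 260 > 544
Step 4: Simplify: x > 544+260 = 804

804


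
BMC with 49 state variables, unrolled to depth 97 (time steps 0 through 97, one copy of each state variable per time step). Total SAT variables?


BMC unrolls to depth k, creating one copy of each state var for steps 0..k.
Step count = 97 + 1 = 98 (steps 0 through 97)
Vars per step = 49
Total = 49 * 98 = 4802

4802


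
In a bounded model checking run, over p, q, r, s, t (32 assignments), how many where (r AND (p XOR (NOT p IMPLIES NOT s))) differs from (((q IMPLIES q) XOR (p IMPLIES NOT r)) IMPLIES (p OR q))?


F1 = (r AND (p XOR (NOT p IMPLIES NOT s)))
F2 = (((q IMPLIES q) XOR (p IMPLIES NOT r)) IMPLIES (p OR q))
Evaluate both on each of 32 rows (bits = p,q,r,s,t):
  row 0 [00000]: F1=0 F2=1 (differ) -> 1
  row 1 [00001]: F1=0 F2=1 (differ) -> 1
  row 2 [00010]: F1=0 F2=1 (differ) -> 1
  row 3 [00011]: F1=0 F2=1 (differ) -> 1
  row 4 [00100]: F1=1 F2=1 -> 0
  row 5 [00101]: F1=1 F2=1 -> 0
  row 6 [00110]: F1=0 F2=1 (differ) -> 1
  row 7 [00111]: F1=0 F2=1 (differ) -> 1
  row 8 [01000]: F1=0 F2=1 (differ) -> 1
  row 9 [01001]: F1=0 F2=1 (differ) -> 1
  row 10 [01010]: F1=0 F2=1 (differ) -> 1
  row 11 [01011]: F1=0 F2=1 (differ) -> 1
  row 12 [01100]: F1=1 F2=1 -> 0
  row 13 [01101]: F1=1 F2=1 -> 0
  row 14 [01110]: F1=0 F2=1 (differ) -> 1
  row 15 [01111]: F1=0 F2=1 (differ) -> 1
  row 16 [10000]: F1=0 F2=1 (differ) -> 1
  row 17 [10001]: F1=0 F2=1 (differ) -> 1
  row 18 [10010]: F1=0 F2=1 (differ) -> 1
  row 19 [10011]: F1=0 F2=1 (differ) -> 1
  row 20 [10100]: F1=0 F2=1 (differ) -> 1
  row 21 [10101]: F1=0 F2=1 (differ) -> 1
  row 22 [10110]: F1=0 F2=1 (differ) -> 1
  row 23 [10111]: F1=0 F2=1 (differ) -> 1
  row 24 [11000]: F1=0 F2=1 (differ) -> 1
  row 25 [11001]: F1=0 F2=1 (differ) -> 1
  row 26 [11010]: F1=0 F2=1 (differ) -> 1
  row 27 [11011]: F1=0 F2=1 (differ) -> 1
  row 28 [11100]: F1=0 F2=1 (differ) -> 1
  row 29 [11101]: F1=0 F2=1 (differ) -> 1
  row 30 [11110]: F1=0 F2=1 (differ) -> 1
  row 31 [11111]: F1=0 F2=1 (differ) -> 1
Full result column, 8 rows per line (p,q fixed per line; r,s,t runs 000..111 left to right):
  rows 0-7 [p,q=00]: 11110011  (ones: 6)
  rows 8-15 [p,q=01]: 11110011  (ones: 6)
  rows 16-23 [p,q=10]: 11111111  (ones: 8)
  rows 24-31 [p,q=11]: 11111111  (ones: 8)
Disagreements = 6+6+8+8 = 28

28


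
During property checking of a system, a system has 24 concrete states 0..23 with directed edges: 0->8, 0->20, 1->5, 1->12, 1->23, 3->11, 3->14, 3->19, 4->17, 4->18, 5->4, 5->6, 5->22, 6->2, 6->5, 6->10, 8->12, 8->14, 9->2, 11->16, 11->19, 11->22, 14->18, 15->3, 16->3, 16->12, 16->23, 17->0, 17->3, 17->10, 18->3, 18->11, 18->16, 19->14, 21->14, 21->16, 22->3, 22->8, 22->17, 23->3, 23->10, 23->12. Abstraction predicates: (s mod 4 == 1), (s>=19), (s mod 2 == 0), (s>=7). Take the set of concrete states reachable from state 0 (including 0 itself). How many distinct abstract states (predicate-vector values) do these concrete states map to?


BFS from 0:
Concrete reachable: {0, 3, 8, 10, 11, 12, 14, 16, 17, 18, 19, 20, 22, 23}
Abstract via predicates (s mod 4 == 1), (s>=19), (s mod 2 == 0), (s>=7):
  (0,0,0,0) <- {3}
  (0,0,0,1) <- {11}
  (0,0,1,0) <- {0}
  (0,0,1,1) <- {8, 10, 12, 14, 16, 18}
  (0,1,0,1) <- {19, 23}
  (0,1,1,1) <- {20, 22}
  (1,0,0,1) <- {17}
Distinct abstract states = 7

7


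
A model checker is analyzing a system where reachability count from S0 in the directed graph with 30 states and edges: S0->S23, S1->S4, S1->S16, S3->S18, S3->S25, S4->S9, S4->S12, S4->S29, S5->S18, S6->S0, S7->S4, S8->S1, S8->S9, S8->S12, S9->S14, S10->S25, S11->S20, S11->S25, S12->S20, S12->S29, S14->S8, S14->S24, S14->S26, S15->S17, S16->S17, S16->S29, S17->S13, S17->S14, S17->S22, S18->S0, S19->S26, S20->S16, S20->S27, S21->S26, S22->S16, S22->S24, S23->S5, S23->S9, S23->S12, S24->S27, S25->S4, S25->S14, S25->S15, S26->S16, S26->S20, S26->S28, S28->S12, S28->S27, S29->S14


BFS from S0:
  layer 0: {S0}
  layer 1: {S23}
  layer 2: {S5, S9, S12}
  layer 3: {S14, S18, S20, S29}
  layer 4: {S8, S16, S24, S26, S27}
  layer 5: {S1, S17, S28}
  layer 6: {S4, S13, S22}
Reachable set: {S0, S1, S4, S5, S8, S9, S12, S13, S14, S16, S17, S18, S20, S22, S23, S24, S26, S27, S28, S29}
Count = 20

20


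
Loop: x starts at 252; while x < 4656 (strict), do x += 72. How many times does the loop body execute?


Step 1: x goes from 252 toward 4656 by 72; the body runs while x<4656, so iterations = ceil((bound-start)/step)
Step 2: Distance=4404
Step 3: ceil(4404/72)=62

62


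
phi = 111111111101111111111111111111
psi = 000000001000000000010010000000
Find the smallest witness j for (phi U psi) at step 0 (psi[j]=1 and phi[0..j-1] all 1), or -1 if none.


(phi U psi) at 0: need smallest j with psi[j]=1 and phi[i]=1 for all i in [0,j).
Scan from step 0:
  step 0: phi=1, psi=0 -> continue
  step 1: phi=1, psi=0 -> continue
  step 2: phi=1, psi=0 -> continue
  step 3: phi=1, psi=0 -> continue
  step 8: psi=1 and phi held for [0,8) -> witness found
Witness step = 8

8


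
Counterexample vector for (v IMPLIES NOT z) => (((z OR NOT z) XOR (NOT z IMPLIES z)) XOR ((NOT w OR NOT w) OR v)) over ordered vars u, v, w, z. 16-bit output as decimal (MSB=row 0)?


F1 = (v IMPLIES NOT z)
F2 = (((z OR NOT z) XOR (NOT z IMPLIES z)) XOR ((NOT w OR NOT w) OR v))
Counterexample to F1=>F2 is where F1=1 and F2=0.
Evaluate each row (bits = u,v,w,z, MSB first):
  row 0 [0000]: F1=1 F2=0 -> F1&~F2 -> 1
  row 1 [0001]: F1=1 F2=1 -> F1&~F2 -> 0
  row 2 [0010]: F1=1 F2=1 -> F1&~F2 -> 0
  row 3 [0011]: F1=1 F2=0 -> F1&~F2 -> 1
  row 4 [0100]: F1=1 F2=0 -> F1&~F2 -> 1
  row 5 [0101]: F1=0 F2=1 -> F1&~F2 -> 0
  row 6 [0110]: F1=1 F2=0 -> F1&~F2 -> 1
  row 7 [0111]: F1=0 F2=1 -> F1&~F2 -> 0
  row 8 [1000]: F1=1 F2=0 -> F1&~F2 -> 1
  row 9 [1001]: F1=1 F2=1 -> F1&~F2 -> 0
  row 10 [1010]: F1=1 F2=1 -> F1&~F2 -> 0
  row 11 [1011]: F1=1 F2=0 -> F1&~F2 -> 1
  row 12 [1100]: F1=1 F2=0 -> F1&~F2 -> 1
  row 13 [1101]: F1=0 F2=1 -> F1&~F2 -> 0
  row 14 [1110]: F1=1 F2=0 -> F1&~F2 -> 1
  row 15 [1111]: F1=0 F2=1 -> F1&~F2 -> 0
Full result column, 4 rows per line (u,v fixed per line; w,z runs 00..11 left to right):
  rows 0-3 [u,v=00]: 1001  = hex 9
  rows 4-7 [u,v=01]: 1010  = hex A
  rows 8-11 [u,v=10]: 1001  = hex 9
  rows 12-15 [u,v=11]: 1010  = hex A
Counterexample vector (row 0 .. row 15) = 1001101010011010
Output column grouped in 4s = 1001 1010 1001 1010 = 0x9A9A
Convert to decimal digit by digit (value = value*16 + digit):
  9 -> 9
  9*16 + 10 (A) = 154
  154*16 + 9 = 2473
  2473*16 + 10 (A) = 39578
Decimal = 39578

39578


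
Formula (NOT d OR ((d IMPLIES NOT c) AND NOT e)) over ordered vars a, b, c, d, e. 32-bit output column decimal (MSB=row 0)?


Formula: (NOT d OR ((d IMPLIES NOT c) AND NOT e)) over a, b, c, d, e (32 rows)
Evaluate each row (bits = a,b,c,d,e, MSB first):
  row 0 [00000]: (NOT 0 OR ((0 IMPLIES NOT 0) AND NOT 0)) -> 1
  row 1 [00001]: (NOT 0 OR ((0 IMPLIES NOT 0) AND NOT 1)) -> 1
  row 2 [00010]: (NOT 1 OR ((1 IMPLIES NOT 0) AND NOT 0)) -> 1
  row 3 [00011]: (NOT 1 OR ((1 IMPLIES NOT 0) AND NOT 1)) -> 0
  row 4 [00100]: (NOT 0 OR ((0 IMPLIES NOT 1) AND NOT 0)) -> 1
  row 5 [00101]: (NOT 0 OR ((0 IMPLIES NOT 1) AND NOT 1)) -> 1
  row 6 [00110]: (NOT 1 OR ((1 IMPLIES NOT 1) AND NOT 0)) -> 0
  row 7 [00111]: (NOT 1 OR ((1 IMPLIES NOT 1) AND NOT 1)) -> 0
  row 8 [01000]: (NOT 0 OR ((0 IMPLIES NOT 0) AND NOT 0)) -> 1
  row 9 [01001]: (NOT 0 OR ((0 IMPLIES NOT 0) AND NOT 1)) -> 1
  row 10 [01010]: (NOT 1 OR ((1 IMPLIES NOT 0) AND NOT 0)) -> 1
  row 11 [01011]: (NOT 1 OR ((1 IMPLIES NOT 0) AND NOT 1)) -> 0
  row 12 [01100]: (NOT 0 OR ((0 IMPLIES NOT 1) AND NOT 0)) -> 1
  row 13 [01101]: (NOT 0 OR ((0 IMPLIES NOT 1) AND NOT 1)) -> 1
  row 14 [01110]: (NOT 1 OR ((1 IMPLIES NOT 1) AND NOT 0)) -> 0
  row 15 [01111]: (NOT 1 OR ((1 IMPLIES NOT 1) AND NOT 1)) -> 0
  row 16 [10000]: (NOT 0 OR ((0 IMPLIES NOT 0) AND NOT 0)) -> 1
  row 17 [10001]: (NOT 0 OR ((0 IMPLIES NOT 0) AND NOT 1)) -> 1
  row 18 [10010]: (NOT 1 OR ((1 IMPLIES NOT 0) AND NOT 0)) -> 1
  row 19 [10011]: (NOT 1 OR ((1 IMPLIES NOT 0) AND NOT 1)) -> 0
  row 20 [10100]: (NOT 0 OR ((0 IMPLIES NOT 1) AND NOT 0)) -> 1
  row 21 [10101]: (NOT 0 OR ((0 IMPLIES NOT 1) AND NOT 1)) -> 1
  row 22 [10110]: (NOT 1 OR ((1 IMPLIES NOT 1) AND NOT 0)) -> 0
  row 23 [10111]: (NOT 1 OR ((1 IMPLIES NOT 1) AND NOT 1)) -> 0
  row 24 [11000]: (NOT 0 OR ((0 IMPLIES NOT 0) AND NOT 0)) -> 1
  row 25 [11001]: (NOT 0 OR ((0 IMPLIES NOT 0) AND NOT 1)) -> 1
  row 26 [11010]: (NOT 1 OR ((1 IMPLIES NOT 0) AND NOT 0)) -> 1
  row 27 [11011]: (NOT 1 OR ((1 IMPLIES NOT 0) AND NOT 1)) -> 0
  row 28 [11100]: (NOT 0 OR ((0 IMPLIES NOT 1) AND NOT 0)) -> 1
  row 29 [11101]: (NOT 0 OR ((0 IMPLIES NOT 1) AND NOT 1)) -> 1
  row 30 [11110]: (NOT 1 OR ((1 IMPLIES NOT 1) AND NOT 0)) -> 0
  row 31 [11111]: (NOT 1 OR ((1 IMPLIES NOT 1) AND NOT 1)) -> 0
Full result column, 4 rows per line (a,b,c fixed per line; d,e runs 00..11 left to right):
  rows 0-3 [a,b,c=000]: 1110  = hex E
  rows 4-7 [a,b,c=001]: 1100  = hex C
  rows 8-11 [a,b,c=010]: 1110  = hex E
  rows 12-15 [a,b,c=011]: 1100  = hex C
  rows 16-19 [a,b,c=100]: 1110  = hex E
  rows 20-23 [a,b,c=101]: 1100  = hex C
  rows 24-27 [a,b,c=110]: 1110  = hex E
  rows 28-31 [a,b,c=111]: 1100  = hex C
Output column (row 0 .. row 31) = 11101100111011001110110011101100
Output column grouped in 4s = 1110 1100 1110 1100 1110 1100 1110 1100 = 0xECECECEC
Convert to decimal digit by digit (value = value*16 + digit):
  E -> 14
  14*16 + 12 (C) = 236
  236*16 + 14 (E) = 3790
  3790*16 + 12 (C) = 60652
  60652*16 + 14 (E) = 970446
  970446*16 + 12 (C) = 15527148
  15527148*16 + 14 (E) = 248434382
  248434382*16 + 12 (C) = 3974950124
Decimal = 3974950124

3974950124


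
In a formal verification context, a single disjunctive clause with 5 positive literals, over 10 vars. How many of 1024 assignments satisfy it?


Step 1: Total=2^10=1024
Step 2: Unsat when all 5 false: 2^5=32
Step 3: Sat=1024-32=992

992


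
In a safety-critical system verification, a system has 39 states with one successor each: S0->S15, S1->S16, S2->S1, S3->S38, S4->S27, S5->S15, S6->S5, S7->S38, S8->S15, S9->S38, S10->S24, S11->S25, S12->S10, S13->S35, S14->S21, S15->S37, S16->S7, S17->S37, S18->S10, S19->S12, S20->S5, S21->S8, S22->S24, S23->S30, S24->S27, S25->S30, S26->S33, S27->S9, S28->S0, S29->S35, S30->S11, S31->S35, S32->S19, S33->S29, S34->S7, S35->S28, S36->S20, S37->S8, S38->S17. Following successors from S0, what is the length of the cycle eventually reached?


Trace from S0 until a state repeats:
  S0 -> S15 -> S37 -> S8 -> S15
S15 first seen at step 1, revisited at step 4.
Cycle length = 4 - 1 = 3

3


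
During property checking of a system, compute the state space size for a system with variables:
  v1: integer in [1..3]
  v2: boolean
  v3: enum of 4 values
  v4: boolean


State space = product of domain sizes of all variables.
Domain sizes:
  v1 (integer in [1..3]): 3
  v2 (boolean): 2
  v3 (enum of 4 values): 4
  v4 (boolean): 2
Product = 3 * 2 * 4 * 2 = 48

48


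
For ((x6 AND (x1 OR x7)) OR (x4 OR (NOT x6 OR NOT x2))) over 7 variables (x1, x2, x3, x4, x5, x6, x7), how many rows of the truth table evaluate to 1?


Formula: ((x6 AND (x1 OR x7)) OR (x4 OR (NOT x6 OR NOT x2))) over 7 vars (128 rows)
Evaluate each row (x1, x2, x3, x4, x5, x6, x7 as bits, MSB first):
  row 0 [0000000]: ((0 AND (0 OR 0)) OR (0 OR (NOT 0 OR NOT 0))) -> 1
  row 1 [0000001]: ((0 AND (0 OR 1)) OR (0 OR (NOT 0 OR NOT 0))) -> 1
  row 2 [0000010]: ((1 AND (0 OR 0)) OR (0 OR (NOT 1 OR NOT 0))) -> 1
  row 3 [0000011]: ((1 AND (0 OR 1)) OR (0 OR (NOT 1 OR NOT 0))) -> 1
  row 4 [0000100]: ((0 AND (0 OR 0)) OR (0 OR (NOT 0 OR NOT 0))) -> 1
  (every remaining row is evaluated the same way; all 128 results are listed next)
Full result column, 8 rows per line (x1,x2,x3,x4 fixed per line; x5,x6,x7 runs 000..111 left to right):
  rows 0-7 [x1,x2,x3,x4=0000]: 11111111  (ones: 8)
  rows 8-15 [x1,x2,x3,x4=0001]: 11111111  (ones: 8)
  rows 16-23 [x1,x2,x3,x4=0010]: 11111111  (ones: 8)
  rows 24-31 [x1,x2,x3,x4=0011]: 11111111  (ones: 8)
  rows 32-39 [x1,x2,x3,x4=0100]: 11011101  (ones: 6)
  rows 40-47 [x1,x2,x3,x4=0101]: 11111111  (ones: 8)
  rows 48-55 [x1,x2,x3,x4=0110]: 11011101  (ones: 6)
  rows 56-63 [x1,x2,x3,x4=0111]: 11111111  (ones: 8)
  rows 64-71 [x1,x2,x3,x4=1000]: 11111111  (ones: 8)
  rows 72-79 [x1,x2,x3,x4=1001]: 11111111  (ones: 8)
  rows 80-87 [x1,x2,x3,x4=1010]: 11111111  (ones: 8)
  rows 88-95 [x1,x2,x3,x4=1011]: 11111111  (ones: 8)
  rows 96-103 [x1,x2,x3,x4=1100]: 11111111  (ones: 8)
  rows 104-111 [x1,x2,x3,x4=1101]: 11111111  (ones: 8)
  rows 112-119 [x1,x2,x3,x4=1110]: 11111111  (ones: 8)
  rows 120-127 [x1,x2,x3,x4=1111]: 11111111  (ones: 8)
Count of 1-rows = 8+8+8+8+6+8+6+8+8+8+8+8+8+8+8+8 = 124

124


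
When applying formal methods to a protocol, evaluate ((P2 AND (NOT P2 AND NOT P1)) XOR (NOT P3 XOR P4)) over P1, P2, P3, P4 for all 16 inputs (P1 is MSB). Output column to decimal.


Formula: ((P2 AND (NOT P2 AND NOT P1)) XOR (NOT P3 XOR P4)) over P1, P2, P3, P4 (16 rows)
Evaluate each row (bits = P1,P2,P3,P4, MSB first):
  row 0 [0000]: ((0 AND (NOT 0 AND NOT 0)) XOR (NOT 0 XOR 0)) -> 1
  row 1 [0001]: ((0 AND (NOT 0 AND NOT 0)) XOR (NOT 0 XOR 1)) -> 0
  row 2 [0010]: ((0 AND (NOT 0 AND NOT 0)) XOR (NOT 1 XOR 0)) -> 0
  row 3 [0011]: ((0 AND (NOT 0 AND NOT 0)) XOR (NOT 1 XOR 1)) -> 1
  row 4 [0100]: ((1 AND (NOT 1 AND NOT 0)) XOR (NOT 0 XOR 0)) -> 1
  row 5 [0101]: ((1 AND (NOT 1 AND NOT 0)) XOR (NOT 0 XOR 1)) -> 0
  row 6 [0110]: ((1 AND (NOT 1 AND NOT 0)) XOR (NOT 1 XOR 0)) -> 0
  row 7 [0111]: ((1 AND (NOT 1 AND NOT 0)) XOR (NOT 1 XOR 1)) -> 1
  row 8 [1000]: ((0 AND (NOT 0 AND NOT 1)) XOR (NOT 0 XOR 0)) -> 1
  row 9 [1001]: ((0 AND (NOT 0 AND NOT 1)) XOR (NOT 0 XOR 1)) -> 0
  row 10 [1010]: ((0 AND (NOT 0 AND NOT 1)) XOR (NOT 1 XOR 0)) -> 0
  row 11 [1011]: ((0 AND (NOT 0 AND NOT 1)) XOR (NOT 1 XOR 1)) -> 1
  row 12 [1100]: ((1 AND (NOT 1 AND NOT 1)) XOR (NOT 0 XOR 0)) -> 1
  row 13 [1101]: ((1 AND (NOT 1 AND NOT 1)) XOR (NOT 0 XOR 1)) -> 0
  row 14 [1110]: ((1 AND (NOT 1 AND NOT 1)) XOR (NOT 1 XOR 0)) -> 0
  row 15 [1111]: ((1 AND (NOT 1 AND NOT 1)) XOR (NOT 1 XOR 1)) -> 1
Full result column, 4 rows per line (P1,P2 fixed per line; P3,P4 runs 00..11 left to right):
  rows 0-3 [P1,P2=00]: 1001  = hex 9
  rows 4-7 [P1,P2=01]: 1001  = hex 9
  rows 8-11 [P1,P2=10]: 1001  = hex 9
  rows 12-15 [P1,P2=11]: 1001  = hex 9
Output column (row 0 .. row 15) = 1001100110011001
Output column grouped in 4s = 1001 1001 1001 1001 = 0x9999
Convert to decimal digit by digit (value = value*16 + digit):
  9 -> 9
  9*16 + 9 = 153
  153*16 + 9 = 2457
  2457*16 + 9 = 39321
Decimal = 39321

39321


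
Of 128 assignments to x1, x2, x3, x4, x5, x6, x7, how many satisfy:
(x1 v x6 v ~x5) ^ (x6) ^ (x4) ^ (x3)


CNF with 4 clauses over 7 vars (128 assignments).
An assignment satisfies CNF iff every clause has >=1 true literal.
Check each row (bits = x1,x2,x3,x4,x5,x6,x7; clause T/F shown):
  row 0 [0000000]: clauses=TFFF -> 0
  row 1 [0000001]: clauses=TFFF -> 0
  row 2 [0000010]: clauses=TTFF -> 0
  row 3 [0000011]: clauses=TTFF -> 0
  row 4 [0000100]: clauses=FFFF -> 0
  (every remaining row is evaluated the same way; all 128 results are listed next)
Full result column, 8 rows per line (x1,x2,x3,x4 fixed per line; x5,x6,x7 runs 000..111 left to right):
  rows 0-7 [x1,x2,x3,x4=0000]: 00000000  (ones: 0)
  rows 8-15 [x1,x2,x3,x4=0001]: 00000000  (ones: 0)
  rows 16-23 [x1,x2,x3,x4=0010]: 00000000  (ones: 0)
  rows 24-31 [x1,x2,x3,x4=0011]: 00110011  (ones: 4)
  rows 32-39 [x1,x2,x3,x4=0100]: 00000000  (ones: 0)
  rows 40-47 [x1,x2,x3,x4=0101]: 00000000  (ones: 0)
  rows 48-55 [x1,x2,x3,x4=0110]: 00000000  (ones: 0)
  rows 56-63 [x1,x2,x3,x4=0111]: 00110011  (ones: 4)
  rows 64-71 [x1,x2,x3,x4=1000]: 00000000  (ones: 0)
  rows 72-79 [x1,x2,x3,x4=1001]: 00000000  (ones: 0)
  rows 80-87 [x1,x2,x3,x4=1010]: 00000000  (ones: 0)
  rows 88-95 [x1,x2,x3,x4=1011]: 00110011  (ones: 4)
  rows 96-103 [x1,x2,x3,x4=1100]: 00000000  (ones: 0)
  rows 104-111 [x1,x2,x3,x4=1101]: 00000000  (ones: 0)
  rows 112-119 [x1,x2,x3,x4=1110]: 00000000  (ones: 0)
  rows 120-127 [x1,x2,x3,x4=1111]: 00110011  (ones: 4)
Satisfying assignments = 0+0+0+4+0+0+0+4+0+0+0+4+0+0+0+4 = 16

16


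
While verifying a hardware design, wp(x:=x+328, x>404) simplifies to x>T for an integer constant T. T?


Formula: wp(x:=E, P) = P[E/x] (substitute E for x in postcondition)
Step 1: Postcondition: x>404
Step 2: Substitute x+328 for x: x+328>404
Step 3: Solve for x: x > 404-328 = 76

76


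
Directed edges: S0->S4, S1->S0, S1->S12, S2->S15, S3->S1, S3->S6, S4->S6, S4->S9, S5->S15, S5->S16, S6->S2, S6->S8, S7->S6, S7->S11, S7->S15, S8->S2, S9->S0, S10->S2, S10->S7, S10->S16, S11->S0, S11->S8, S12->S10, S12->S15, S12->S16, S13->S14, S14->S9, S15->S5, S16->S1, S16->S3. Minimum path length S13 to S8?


BFS layer-by-layer from S13:
  dist 0: {S13}
  dist 1: {S14}
  dist 2: {S9}
  dist 3: {S0}
  dist 4: {S4}
  dist 5: {S6}
  dist 6: {S2, S8}
  -> S8 reached at distance 6
Shortest path length = 6

6


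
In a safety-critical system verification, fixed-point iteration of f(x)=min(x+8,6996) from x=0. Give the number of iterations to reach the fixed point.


Step 1: x=0, cap=6996, increment=8
Step 2: x grows by 8 each step until capped at 6996; fixed point is x=6996
Step 3: iterations = ceil(6996/8) = 875

875


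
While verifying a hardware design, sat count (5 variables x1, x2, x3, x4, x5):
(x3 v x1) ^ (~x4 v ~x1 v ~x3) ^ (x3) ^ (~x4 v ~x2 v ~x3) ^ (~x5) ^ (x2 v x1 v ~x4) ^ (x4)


CNF with 7 clauses over 5 vars (32 assignments).
An assignment satisfies CNF iff every clause has >=1 true literal.
Check each row (bits = x1,x2,x3,x4,x5; clause T/F shown):
  row 0 [00000]: clauses=FTFTTTF -> 0
  row 1 [00001]: clauses=FTFTFTF -> 0
  row 2 [00010]: clauses=FTFTTFT -> 0
  row 3 [00011]: clauses=FTFTFFT -> 0
  row 4 [00100]: clauses=TTTTTTF -> 0
  row 5 [00101]: clauses=TTTTFTF -> 0
  row 6 [00110]: clauses=TTTTTFT -> 0
  row 7 [00111]: clauses=TTTTFFT -> 0
  row 8 [01000]: clauses=FTFTTTF -> 0
  row 9 [01001]: clauses=FTFTFTF -> 0
  row 10 [01010]: clauses=FTFTTTT -> 0
  row 11 [01011]: clauses=FTFTFTT -> 0
  row 12 [01100]: clauses=TTTTTTF -> 0
  row 13 [01101]: clauses=TTTTFTF -> 0
  row 14 [01110]: clauses=TTTFTTT -> 0
  row 15 [01111]: clauses=TTTFFTT -> 0
  row 16 [10000]: clauses=TTFTTTF -> 0
  row 17 [10001]: clauses=TTFTFTF -> 0
  row 18 [10010]: clauses=TTFTTTT -> 0
  row 19 [10011]: clauses=TTFTFTT -> 0
  row 20 [10100]: clauses=TTTTTTF -> 0
  row 21 [10101]: clauses=TTTTFTF -> 0
  row 22 [10110]: clauses=TFTTTTT -> 0
  row 23 [10111]: clauses=TFTTFTT -> 0
  row 24 [11000]: clauses=TTFTTTF -> 0
  row 25 [11001]: clauses=TTFTFTF -> 0
  row 26 [11010]: clauses=TTFTTTT -> 0
  row 27 [11011]: clauses=TTFTFTT -> 0
  row 28 [11100]: clauses=TTTTTTF -> 0
  row 29 [11101]: clauses=TTTTFTF -> 0
  row 30 [11110]: clauses=TFTFTTT -> 0
  row 31 [11111]: clauses=TFTFFTT -> 0
Full result column, 8 rows per line (x1,x2 fixed per line; x3,x4,x5 runs 000..111 left to right):
  rows 0-7 [x1,x2=00]: 00000000  (ones: 0)
  rows 8-15 [x1,x2=01]: 00000000  (ones: 0)
  rows 16-23 [x1,x2=10]: 00000000  (ones: 0)
  rows 24-31 [x1,x2=11]: 00000000  (ones: 0)
Satisfying assignments = 0+0+0+0 = 0

0


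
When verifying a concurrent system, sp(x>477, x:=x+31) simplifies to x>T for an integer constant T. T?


Formula: sp(P, x:=E) = exists old_x. (x = E[old_x/x]) AND P[old_x/x] (old_x is the value of x before the assignment; eliminate old_x by solving x = E[old_x/x] for old_x)
Step 1: Precondition P: x>477, i.e. old_x > 477
Step 2: Assignment gives x = old_x + 31, so old_x = x - 31
Step 3: Substitute into P: x - 31 > 477
Step 4: Simplify: x > 477+31 = 508

508


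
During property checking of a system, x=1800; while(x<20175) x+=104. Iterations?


Step 1: x goes from 1800 toward 20175 by 104; the body runs while x<20175, so iterations = ceil((bound-start)/step)
Step 2: Distance=18375
Step 3: ceil(18375/104)=177

177


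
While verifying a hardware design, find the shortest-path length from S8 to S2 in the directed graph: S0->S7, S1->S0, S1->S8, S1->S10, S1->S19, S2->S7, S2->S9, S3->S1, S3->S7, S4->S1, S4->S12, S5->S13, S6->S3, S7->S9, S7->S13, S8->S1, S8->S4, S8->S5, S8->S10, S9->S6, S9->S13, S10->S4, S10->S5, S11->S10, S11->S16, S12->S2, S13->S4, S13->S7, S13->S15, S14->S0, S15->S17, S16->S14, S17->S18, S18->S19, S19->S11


BFS layer-by-layer from S8:
  dist 0: {S8}
  dist 1: {S1, S4, S5, S10}
  dist 2: {S0, S12, S13, S19}
  dist 3: {S2, S7, S11, S15}
  -> S2 reached at distance 3
Shortest path length = 3

3
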